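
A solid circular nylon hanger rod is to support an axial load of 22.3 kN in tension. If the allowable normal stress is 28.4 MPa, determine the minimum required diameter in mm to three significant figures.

31.6 mm

Required area A ≥ P/σ_allow = 22300/28.4 = 785.2 mm².
For a solid circular section, d ≥ √(4A/π) = 31.62 mm.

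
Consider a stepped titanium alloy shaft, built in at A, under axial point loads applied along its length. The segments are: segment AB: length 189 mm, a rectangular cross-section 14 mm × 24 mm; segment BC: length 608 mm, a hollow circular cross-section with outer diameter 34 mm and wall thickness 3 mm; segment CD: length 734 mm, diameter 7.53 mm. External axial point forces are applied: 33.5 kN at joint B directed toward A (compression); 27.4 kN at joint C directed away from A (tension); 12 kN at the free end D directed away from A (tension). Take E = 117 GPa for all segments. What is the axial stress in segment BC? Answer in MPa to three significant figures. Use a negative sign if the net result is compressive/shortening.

135 MPa

Internal axial forces (sectioning from the free end, tension +): N_CD = 12 kN, N_BC = 39.4 kN, N_AB = 5.9 kN.
A_BC = 292.2 mm².
σ_BC = N_BC/A_BC = 39400/292.2 = 134.9 MPa.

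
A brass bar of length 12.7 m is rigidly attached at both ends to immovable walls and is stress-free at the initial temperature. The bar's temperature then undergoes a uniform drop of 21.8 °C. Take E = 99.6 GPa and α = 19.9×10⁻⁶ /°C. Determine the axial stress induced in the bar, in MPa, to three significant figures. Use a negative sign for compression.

43.2 MPa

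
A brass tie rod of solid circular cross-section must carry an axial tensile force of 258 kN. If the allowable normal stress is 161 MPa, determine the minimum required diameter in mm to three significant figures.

Required area A ≥ P/σ_allow = 258000/161 = 1602 mm².
For a solid circular section, d ≥ √(4A/π) = 45.17 mm.

45.2 mm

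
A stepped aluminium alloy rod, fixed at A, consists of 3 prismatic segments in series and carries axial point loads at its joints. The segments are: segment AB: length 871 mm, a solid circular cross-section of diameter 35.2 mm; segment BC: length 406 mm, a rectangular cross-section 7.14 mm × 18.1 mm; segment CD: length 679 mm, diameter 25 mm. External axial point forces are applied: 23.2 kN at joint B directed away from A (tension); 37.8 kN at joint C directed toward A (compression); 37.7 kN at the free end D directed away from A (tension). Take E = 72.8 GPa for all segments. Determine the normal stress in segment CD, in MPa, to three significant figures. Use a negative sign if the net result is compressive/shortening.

76.8 MPa

Internal axial forces (sectioning from the free end, tension +): N_CD = 37.7 kN, N_BC = -0.1 kN, N_AB = 23.1 kN.
A_CD = 490.9 mm².
σ_CD = N_CD/A_CD = 37700/490.9 = 76.8 MPa.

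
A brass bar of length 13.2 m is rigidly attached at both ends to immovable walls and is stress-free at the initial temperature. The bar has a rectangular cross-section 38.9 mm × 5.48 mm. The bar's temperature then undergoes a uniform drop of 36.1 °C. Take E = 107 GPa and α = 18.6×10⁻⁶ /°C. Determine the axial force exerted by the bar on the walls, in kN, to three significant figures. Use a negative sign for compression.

Free thermal expansion αLΔT = 18.6e-6 · 13200 · -36.1 = -8.863 mm.
The walls impose strain ε = −(-8.863)/13200 = 6.7146e-04; σ = Eε = 107000 · 6.7146e-04 = 71.85 MPa.
Wall reaction R = σ·A = 71.85·213.2 = 15320 N = 15.32 kN.

15.3 kN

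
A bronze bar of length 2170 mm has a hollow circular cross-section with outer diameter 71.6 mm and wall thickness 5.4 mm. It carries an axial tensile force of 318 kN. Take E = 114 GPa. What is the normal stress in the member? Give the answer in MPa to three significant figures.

283 MPa

A = 1123 mm².
σ = N/A = 318000/1123 = 283.2 MPa.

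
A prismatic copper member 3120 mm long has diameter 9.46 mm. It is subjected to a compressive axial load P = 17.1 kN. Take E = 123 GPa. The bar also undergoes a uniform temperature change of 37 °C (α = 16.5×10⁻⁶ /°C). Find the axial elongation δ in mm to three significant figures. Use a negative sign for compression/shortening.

-4.27 mm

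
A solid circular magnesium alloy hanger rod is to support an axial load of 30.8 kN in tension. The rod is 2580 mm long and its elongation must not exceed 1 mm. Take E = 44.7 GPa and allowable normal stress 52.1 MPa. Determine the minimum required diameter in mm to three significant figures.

Required area A ≥ P/σ_allow = 30800/52.1 = 591.2 mm².
For a solid circular section, d ≥ √(4A/π) = 27.44 mm.
Elongation limit: A ≥ PL/(Eδ_allow) = 30800·2580/(44700·1) = 1778 mm² ⇒ d ≥ 47.58 mm.
The elongation limit governs.

47.6 mm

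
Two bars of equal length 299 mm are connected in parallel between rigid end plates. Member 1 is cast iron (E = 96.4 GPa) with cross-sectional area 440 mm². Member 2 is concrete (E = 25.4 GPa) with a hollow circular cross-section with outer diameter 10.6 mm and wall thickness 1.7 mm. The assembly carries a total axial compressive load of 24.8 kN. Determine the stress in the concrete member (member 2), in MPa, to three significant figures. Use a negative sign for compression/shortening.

A_2 = 47.53 mm².
Equal strain + equilibrium ⇒ each member carries load in proportion to AE: A₁E₁ = 42420000 N, A₂E₂ = 1207000 N, ΣAE = 43620000 N.
σ₂ = P·E₂/ΣAE = -24800·25400/43620000 = -14.44 MPa.

-14.4 MPa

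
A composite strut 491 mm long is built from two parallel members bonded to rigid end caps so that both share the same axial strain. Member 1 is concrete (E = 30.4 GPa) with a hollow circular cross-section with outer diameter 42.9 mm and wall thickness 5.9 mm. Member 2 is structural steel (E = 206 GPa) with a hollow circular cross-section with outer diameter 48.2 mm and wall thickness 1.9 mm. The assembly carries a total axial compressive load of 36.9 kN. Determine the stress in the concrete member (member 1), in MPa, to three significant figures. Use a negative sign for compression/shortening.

A_1 = 685.8 mm².
A_2 = 276.4 mm².
Equal strain + equilibrium ⇒ each member carries load in proportion to AE: A₁E₁ = 20850000 N, A₂E₂ = 56930000 N, ΣAE = 77780000 N.
σ₁ = P·E₁/ΣAE = -36900·30400/77780000 = -14.42 MPa.

-14.4 MPa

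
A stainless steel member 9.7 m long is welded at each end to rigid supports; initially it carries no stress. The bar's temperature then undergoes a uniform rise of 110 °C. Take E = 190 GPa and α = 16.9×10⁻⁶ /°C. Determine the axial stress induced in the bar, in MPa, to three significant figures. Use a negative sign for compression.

Free thermal expansion αLΔT = 16.9e-6 · 9700 · 110 = 18.03 mm.
The walls impose strain ε = −(18.03)/9700 = -1.8590e-03; σ = Eε = 190000 · -1.8590e-03 = -353.2 MPa.

-353 MPa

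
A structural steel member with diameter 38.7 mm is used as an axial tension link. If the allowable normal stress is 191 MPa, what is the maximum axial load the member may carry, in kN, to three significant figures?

A = 1176 mm².
P_max = σ_allow · A = 191 · 1176 = 224700 N = 224.7 kN.

225 kN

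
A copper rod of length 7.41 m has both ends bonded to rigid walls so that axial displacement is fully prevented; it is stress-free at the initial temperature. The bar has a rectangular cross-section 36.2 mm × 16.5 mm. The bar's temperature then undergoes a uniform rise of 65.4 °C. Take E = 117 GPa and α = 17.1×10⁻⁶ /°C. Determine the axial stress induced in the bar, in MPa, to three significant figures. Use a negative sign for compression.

-131 MPa

Free thermal expansion αLΔT = 17.1e-6 · 7410 · 65.4 = 8.287 mm.
The walls impose strain ε = −(8.287)/7410 = -1.1183e-03; σ = Eε = 117000 · -1.1183e-03 = -130.8 MPa.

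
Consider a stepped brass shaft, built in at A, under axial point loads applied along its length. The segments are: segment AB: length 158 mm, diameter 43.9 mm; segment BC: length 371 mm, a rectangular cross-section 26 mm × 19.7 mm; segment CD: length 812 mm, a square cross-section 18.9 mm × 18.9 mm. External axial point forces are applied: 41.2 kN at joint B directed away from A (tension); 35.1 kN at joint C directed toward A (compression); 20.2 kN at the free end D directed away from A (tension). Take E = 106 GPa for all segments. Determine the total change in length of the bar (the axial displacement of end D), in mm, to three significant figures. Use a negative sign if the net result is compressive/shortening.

0.357 mm

Internal axial forces (sectioning from the free end, tension +): N_CD = 20.2 kN, N_BC = -14.9 kN, N_AB = 26.3 kN.
A_AB = 1514 mm².
A_BC = 512.2 mm².
A_CD = 357.2 mm².
δ_AB = 26300·158/(1514·106000) = 0.0259 mm
δ_BC = -14900·371/(512.2·106000) = -0.1018 mm
δ_CD = 20200·812/(357.2·106000) = 0.4332 mm
δ = Σδ_i = 0.3573 mm.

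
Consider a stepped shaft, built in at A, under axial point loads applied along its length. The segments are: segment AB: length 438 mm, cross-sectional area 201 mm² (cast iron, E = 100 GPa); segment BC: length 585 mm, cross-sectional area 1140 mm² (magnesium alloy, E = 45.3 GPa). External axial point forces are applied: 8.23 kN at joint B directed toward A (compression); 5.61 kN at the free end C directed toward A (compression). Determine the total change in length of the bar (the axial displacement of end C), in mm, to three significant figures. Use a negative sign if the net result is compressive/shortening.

-0.365 mm

Internal axial forces (sectioning from the free end, tension +): N_BC = -5.61 kN, N_AB = -13.84 kN.
δ_AB = -13840·438/(201·100000) = -0.3016 mm
δ_BC = -5610·585/(1140·45300) = -0.06355 mm
δ = Σδ_i = -0.3651 mm.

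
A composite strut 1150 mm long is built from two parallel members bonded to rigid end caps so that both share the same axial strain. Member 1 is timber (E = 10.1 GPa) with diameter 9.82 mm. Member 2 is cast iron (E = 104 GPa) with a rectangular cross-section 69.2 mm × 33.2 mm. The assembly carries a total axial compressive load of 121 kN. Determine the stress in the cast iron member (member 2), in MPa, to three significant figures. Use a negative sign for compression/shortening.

A_1 = 75.74 mm².
A_2 = 2297 mm².
Equal strain + equilibrium ⇒ each member carries load in proportion to AE: A₁E₁ = 765000 N, A₂E₂ = 238900000 N, ΣAE = 239700000 N.
σ₂ = P·E₂/ΣAE = -121000·104000/239700000 = -52.5 MPa.

-52.5 MPa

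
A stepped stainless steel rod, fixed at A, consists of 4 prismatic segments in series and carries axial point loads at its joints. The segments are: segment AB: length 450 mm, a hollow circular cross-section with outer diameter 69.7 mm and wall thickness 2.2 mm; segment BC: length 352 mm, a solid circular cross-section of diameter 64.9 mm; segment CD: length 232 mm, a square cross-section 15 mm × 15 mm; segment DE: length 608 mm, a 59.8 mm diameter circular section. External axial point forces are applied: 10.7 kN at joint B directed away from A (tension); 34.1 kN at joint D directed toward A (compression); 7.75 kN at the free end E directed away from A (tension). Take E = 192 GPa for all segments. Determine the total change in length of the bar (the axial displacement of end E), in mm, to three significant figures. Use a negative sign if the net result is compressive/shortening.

Internal axial forces (sectioning from the free end, tension +): N_DE = 7.75 kN, N_CD = -26.35 kN, N_BC = -26.35 kN, N_AB = -15.65 kN.
A_AB = 466.5 mm².
A_BC = 3308 mm².
A_CD = 225 mm².
A_DE = 2809 mm².
δ_AB = -15650·450/(466.5·192000) = -0.07862 mm
δ_BC = -26350·352/(3308·192000) = -0.0146 mm
δ_CD = -26350·232/(225·192000) = -0.1415 mm
δ_DE = 7750·608/(2809·192000) = 0.008738 mm
δ = Σδ_i = -0.226 mm.

-0.226 mm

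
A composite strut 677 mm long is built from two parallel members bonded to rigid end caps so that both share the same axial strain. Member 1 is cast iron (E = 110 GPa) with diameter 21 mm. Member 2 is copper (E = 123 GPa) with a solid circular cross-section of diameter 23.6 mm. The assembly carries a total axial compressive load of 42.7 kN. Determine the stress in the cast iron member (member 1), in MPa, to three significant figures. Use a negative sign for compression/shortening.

-51.1 MPa

A_1 = 346.4 mm².
A_2 = 437.4 mm².
Equal strain + equilibrium ⇒ each member carries load in proportion to AE: A₁E₁ = 38100000 N, A₂E₂ = 53800000 N, ΣAE = 91900000 N.
σ₁ = P·E₁/ΣAE = -42700·110000/91900000 = -51.11 MPa.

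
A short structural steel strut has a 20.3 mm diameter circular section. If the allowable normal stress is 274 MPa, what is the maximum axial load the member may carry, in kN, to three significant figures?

A = 323.7 mm².
P_max = σ_allow · A = 274 · 323.7 = 88680 N = 88.68 kN.

88.7 kN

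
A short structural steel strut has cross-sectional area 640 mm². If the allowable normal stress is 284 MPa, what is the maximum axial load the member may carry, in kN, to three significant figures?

182 kN

P_max = σ_allow · A = 284 · 640 = 181800 N = 181.8 kN.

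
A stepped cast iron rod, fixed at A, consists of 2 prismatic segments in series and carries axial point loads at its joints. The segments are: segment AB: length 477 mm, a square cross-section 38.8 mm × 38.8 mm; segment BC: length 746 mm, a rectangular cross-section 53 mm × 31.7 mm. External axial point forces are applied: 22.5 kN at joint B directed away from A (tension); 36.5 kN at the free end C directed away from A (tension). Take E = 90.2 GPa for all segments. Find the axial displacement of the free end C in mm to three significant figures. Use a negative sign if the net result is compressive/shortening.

0.387 mm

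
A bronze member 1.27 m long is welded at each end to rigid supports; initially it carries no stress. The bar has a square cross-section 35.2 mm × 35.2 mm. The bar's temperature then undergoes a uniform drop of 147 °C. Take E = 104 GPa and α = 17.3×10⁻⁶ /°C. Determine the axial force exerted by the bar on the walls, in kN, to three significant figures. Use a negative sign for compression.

Free thermal expansion αLΔT = 17.3e-6 · 1270 · -147 = -3.23 mm.
The walls impose strain ε = −(-3.23)/1270 = 2.5431e-03; σ = Eε = 104000 · 2.5431e-03 = 264.5 MPa.
Wall reaction R = σ·A = 264.5·1239 = 327700 N = 327.7 kN.

328 kN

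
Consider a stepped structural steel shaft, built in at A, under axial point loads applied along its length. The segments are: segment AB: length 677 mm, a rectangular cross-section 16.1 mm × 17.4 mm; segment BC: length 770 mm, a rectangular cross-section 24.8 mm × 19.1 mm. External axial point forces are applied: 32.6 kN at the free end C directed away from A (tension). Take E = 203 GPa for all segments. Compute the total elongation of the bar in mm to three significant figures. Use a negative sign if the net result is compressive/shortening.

0.649 mm

Internal axial forces (sectioning from the free end, tension +): N_BC = 32.6 kN, N_AB = 32.6 kN.
A_AB = 280.1 mm².
A_BC = 473.7 mm².
δ_AB = 32600·677/(280.1·203000) = 0.3881 mm
δ_BC = 32600·770/(473.7·203000) = 0.2611 mm
δ = Σδ_i = 0.6491 mm.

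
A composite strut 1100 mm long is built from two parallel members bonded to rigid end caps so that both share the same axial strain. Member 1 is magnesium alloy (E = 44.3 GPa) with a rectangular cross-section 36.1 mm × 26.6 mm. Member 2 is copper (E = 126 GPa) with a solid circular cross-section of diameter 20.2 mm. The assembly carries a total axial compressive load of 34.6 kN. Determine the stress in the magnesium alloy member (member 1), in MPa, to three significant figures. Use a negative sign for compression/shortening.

-18.5 MPa

A_1 = 960.3 mm².
A_2 = 320.5 mm².
Equal strain + equilibrium ⇒ each member carries load in proportion to AE: A₁E₁ = 42540000 N, A₂E₂ = 40380000 N, ΣAE = 82920000 N.
σ₁ = P·E₁/ΣAE = -34600·44300/82920000 = -18.49 MPa.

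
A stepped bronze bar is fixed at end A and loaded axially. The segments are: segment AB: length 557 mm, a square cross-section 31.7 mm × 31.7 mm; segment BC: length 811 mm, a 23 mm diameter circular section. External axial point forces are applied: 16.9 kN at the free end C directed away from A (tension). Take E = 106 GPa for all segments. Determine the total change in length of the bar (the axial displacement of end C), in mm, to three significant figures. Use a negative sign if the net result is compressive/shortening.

0.400 mm

Internal axial forces (sectioning from the free end, tension +): N_BC = 16.9 kN, N_AB = 16.9 kN.
A_AB = 1005 mm².
A_BC = 415.5 mm².
δ_AB = 16900·557/(1005·106000) = 0.08837 mm
δ_BC = 16900·811/(415.5·106000) = 0.3112 mm
δ = Σδ_i = 0.3996 mm.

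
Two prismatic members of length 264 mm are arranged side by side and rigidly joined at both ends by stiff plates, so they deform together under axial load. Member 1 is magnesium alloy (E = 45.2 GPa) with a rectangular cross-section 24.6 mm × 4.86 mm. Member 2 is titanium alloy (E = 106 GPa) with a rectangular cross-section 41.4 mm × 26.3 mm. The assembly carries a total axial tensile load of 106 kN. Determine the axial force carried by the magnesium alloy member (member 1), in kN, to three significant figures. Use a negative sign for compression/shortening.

4.74 kN

A_1 = 119.6 mm².
A_2 = 1089 mm².
Equal strain + equilibrium ⇒ each member carries load in proportion to AE: A₁E₁ = 5404000 N, A₂E₂ = 115400000 N, ΣAE = 120800000 N.
F₁ = P·A₁E₁/ΣAE = 106000·5404000/120800000 = 4741 N.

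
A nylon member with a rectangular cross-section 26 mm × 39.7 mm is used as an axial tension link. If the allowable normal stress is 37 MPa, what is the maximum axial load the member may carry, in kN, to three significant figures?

A = 1032 mm².
P_max = σ_allow · A = 37 · 1032 = 38190 N = 38.19 kN.

38.2 kN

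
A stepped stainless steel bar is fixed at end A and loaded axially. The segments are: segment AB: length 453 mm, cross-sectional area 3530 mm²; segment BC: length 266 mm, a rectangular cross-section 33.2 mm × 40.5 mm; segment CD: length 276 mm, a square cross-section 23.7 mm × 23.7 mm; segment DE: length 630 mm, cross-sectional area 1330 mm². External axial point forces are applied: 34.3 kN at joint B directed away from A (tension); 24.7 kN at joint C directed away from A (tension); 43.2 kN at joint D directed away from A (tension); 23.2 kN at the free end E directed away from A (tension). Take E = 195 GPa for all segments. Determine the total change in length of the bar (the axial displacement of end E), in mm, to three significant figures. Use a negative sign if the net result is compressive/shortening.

Internal axial forces (sectioning from the free end, tension +): N_DE = 23.2 kN, N_CD = 66.4 kN, N_BC = 91.1 kN, N_AB = 125.4 kN.
A_BC = 1345 mm².
A_CD = 561.7 mm².
δ_AB = 125400·453/(3530·195000) = 0.08253 mm
δ_BC = 91100·266/(1345·195000) = 0.09242 mm
δ_CD = 66400·276/(561.7·195000) = 0.1673 mm
δ_DE = 23200·630/(1330·195000) = 0.05636 mm
δ = Σδ_i = 0.3986 mm.

0.399 mm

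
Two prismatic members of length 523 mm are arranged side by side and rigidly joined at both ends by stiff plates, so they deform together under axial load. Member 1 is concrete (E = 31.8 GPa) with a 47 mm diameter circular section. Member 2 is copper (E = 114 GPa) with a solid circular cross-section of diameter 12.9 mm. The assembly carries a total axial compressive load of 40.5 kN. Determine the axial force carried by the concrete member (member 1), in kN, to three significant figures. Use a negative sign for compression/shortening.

-31.9 kN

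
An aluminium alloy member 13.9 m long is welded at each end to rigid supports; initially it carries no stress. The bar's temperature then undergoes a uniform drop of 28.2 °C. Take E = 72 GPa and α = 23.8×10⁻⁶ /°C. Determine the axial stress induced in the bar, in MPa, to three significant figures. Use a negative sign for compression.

48.3 MPa

Free thermal expansion αLΔT = 23.8e-6 · 13900 · -28.2 = -9.329 mm.
The walls impose strain ε = −(-9.329)/13900 = 6.7116e-04; σ = Eε = 72000 · 6.7116e-04 = 48.32 MPa.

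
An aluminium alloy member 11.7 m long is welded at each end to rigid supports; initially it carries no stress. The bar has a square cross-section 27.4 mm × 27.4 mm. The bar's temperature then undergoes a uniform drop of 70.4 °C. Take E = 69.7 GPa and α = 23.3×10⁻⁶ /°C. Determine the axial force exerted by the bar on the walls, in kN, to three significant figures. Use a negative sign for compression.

85.8 kN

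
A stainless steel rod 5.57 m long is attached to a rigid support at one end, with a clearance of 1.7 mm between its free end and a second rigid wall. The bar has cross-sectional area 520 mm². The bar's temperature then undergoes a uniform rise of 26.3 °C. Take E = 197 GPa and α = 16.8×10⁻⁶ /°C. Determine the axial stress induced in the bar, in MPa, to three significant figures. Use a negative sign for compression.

Free thermal expansion αLΔT = 16.8e-6 · 5570 · 26.3 = 2.461 mm.
The walls engage after the gap closes; constrained expansion = 2.461 − 1.7 = 0.761 mm.
The walls impose strain ε = −(0.761)/5570 = -1.3663e-04; σ = Eε = 197000 · -1.3663e-04 = -26.92 MPa.

-26.9 MPa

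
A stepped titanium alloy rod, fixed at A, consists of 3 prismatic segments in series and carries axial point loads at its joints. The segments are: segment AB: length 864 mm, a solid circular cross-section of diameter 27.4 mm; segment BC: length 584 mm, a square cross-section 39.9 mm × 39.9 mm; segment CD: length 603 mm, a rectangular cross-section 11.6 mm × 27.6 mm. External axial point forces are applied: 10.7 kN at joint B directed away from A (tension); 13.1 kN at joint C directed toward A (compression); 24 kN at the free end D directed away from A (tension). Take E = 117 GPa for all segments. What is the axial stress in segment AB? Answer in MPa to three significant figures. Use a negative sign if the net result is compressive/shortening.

36.6 MPa

Internal axial forces (sectioning from the free end, tension +): N_CD = 24 kN, N_BC = 10.9 kN, N_AB = 21.6 kN.
A_AB = 589.6 mm².
σ_AB = N_AB/A_AB = 21600/589.6 = 36.63 MPa.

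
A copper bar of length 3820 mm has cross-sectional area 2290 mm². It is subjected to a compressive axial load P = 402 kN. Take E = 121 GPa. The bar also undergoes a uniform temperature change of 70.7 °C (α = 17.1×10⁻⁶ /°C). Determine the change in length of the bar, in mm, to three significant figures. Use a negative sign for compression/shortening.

δ_mech = NL/(AE) = -402000·3820/(2290·121000) = -5.542 mm.
δ_thermal = αLΔT = 17.1e-6·3820·70.7 = 4.618 mm.
δ = δ_mech + δ_thermal = -0.9238 mm.

-0.924 mm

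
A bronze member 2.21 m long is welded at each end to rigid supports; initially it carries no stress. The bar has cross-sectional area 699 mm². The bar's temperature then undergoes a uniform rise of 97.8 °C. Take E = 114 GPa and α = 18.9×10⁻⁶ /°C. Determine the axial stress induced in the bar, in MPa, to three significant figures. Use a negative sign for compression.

Free thermal expansion αLΔT = 18.9e-6 · 2210 · 97.8 = 4.085 mm.
The walls impose strain ε = −(4.085)/2210 = -1.8484e-03; σ = Eε = 114000 · -1.8484e-03 = -210.7 MPa.

-211 MPa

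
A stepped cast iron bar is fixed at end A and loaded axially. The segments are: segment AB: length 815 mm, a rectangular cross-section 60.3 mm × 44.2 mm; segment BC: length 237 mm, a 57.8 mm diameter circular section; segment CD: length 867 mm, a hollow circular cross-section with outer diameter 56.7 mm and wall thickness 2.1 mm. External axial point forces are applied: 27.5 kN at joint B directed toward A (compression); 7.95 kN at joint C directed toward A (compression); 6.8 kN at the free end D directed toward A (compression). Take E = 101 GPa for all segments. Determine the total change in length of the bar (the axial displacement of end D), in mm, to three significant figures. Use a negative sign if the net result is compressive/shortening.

-0.303 mm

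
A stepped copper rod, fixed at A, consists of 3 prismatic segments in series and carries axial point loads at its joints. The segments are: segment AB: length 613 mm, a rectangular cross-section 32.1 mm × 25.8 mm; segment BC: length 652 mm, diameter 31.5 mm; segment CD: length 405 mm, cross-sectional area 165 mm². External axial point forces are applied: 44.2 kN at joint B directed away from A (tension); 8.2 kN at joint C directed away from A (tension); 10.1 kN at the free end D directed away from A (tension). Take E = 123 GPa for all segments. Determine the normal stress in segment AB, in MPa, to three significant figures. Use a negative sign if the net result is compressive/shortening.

75.5 MPa

Internal axial forces (sectioning from the free end, tension +): N_CD = 10.1 kN, N_BC = 18.3 kN, N_AB = 62.5 kN.
A_AB = 828.2 mm².
σ_AB = N_AB/A_AB = 62500/828.2 = 75.47 MPa.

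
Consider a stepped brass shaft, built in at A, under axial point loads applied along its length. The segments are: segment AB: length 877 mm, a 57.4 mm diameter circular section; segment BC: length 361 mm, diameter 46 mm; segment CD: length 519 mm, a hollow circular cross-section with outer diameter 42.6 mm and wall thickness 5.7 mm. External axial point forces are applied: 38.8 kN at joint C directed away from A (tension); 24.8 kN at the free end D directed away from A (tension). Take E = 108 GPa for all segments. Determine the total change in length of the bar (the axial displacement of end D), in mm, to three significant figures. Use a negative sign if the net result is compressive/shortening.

Internal axial forces (sectioning from the free end, tension +): N_CD = 24.8 kN, N_BC = 63.6 kN, N_AB = 63.6 kN.
A_AB = 2588 mm².
A_BC = 1662 mm².
A_CD = 660.8 mm².
δ_AB = 63600·877/(2588·108000) = 0.1996 mm
δ_BC = 63600·361/(1662·108000) = 0.1279 mm
δ_CD = 24800·519/(660.8·108000) = 0.1804 mm
δ = Σδ_i = 0.5079 mm.

0.508 mm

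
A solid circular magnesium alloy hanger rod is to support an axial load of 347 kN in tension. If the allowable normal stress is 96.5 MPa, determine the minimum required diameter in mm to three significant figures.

67.7 mm

Required area A ≥ P/σ_allow = 347000/96.5 = 3596 mm².
For a solid circular section, d ≥ √(4A/π) = 67.66 mm.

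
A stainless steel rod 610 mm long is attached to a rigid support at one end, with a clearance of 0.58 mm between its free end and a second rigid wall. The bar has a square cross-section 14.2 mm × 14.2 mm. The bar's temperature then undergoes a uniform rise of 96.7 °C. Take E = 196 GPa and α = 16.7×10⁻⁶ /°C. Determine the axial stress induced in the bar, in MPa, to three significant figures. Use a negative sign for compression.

-130 MPa

Free thermal expansion αLΔT = 16.7e-6 · 610 · 96.7 = 0.9851 mm.
The walls engage after the gap closes; constrained expansion = 0.9851 − 0.58 = 0.4051 mm.
The walls impose strain ε = −(0.4051)/610 = -6.6407e-04; σ = Eε = 196000 · -6.6407e-04 = -130.2 MPa.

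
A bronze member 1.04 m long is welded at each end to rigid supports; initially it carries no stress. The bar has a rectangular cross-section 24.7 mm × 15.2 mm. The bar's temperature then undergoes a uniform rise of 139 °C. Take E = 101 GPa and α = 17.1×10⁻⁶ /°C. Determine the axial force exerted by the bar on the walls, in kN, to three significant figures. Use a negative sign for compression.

-90.1 kN

Free thermal expansion αLΔT = 17.1e-6 · 1040 · 139 = 2.472 mm.
The walls impose strain ε = −(2.472)/1040 = -2.3769e-03; σ = Eε = 101000 · -2.3769e-03 = -240.1 MPa.
Wall reaction R = σ·A = -240.1·375.4 = -90130 N = -90.13 kN.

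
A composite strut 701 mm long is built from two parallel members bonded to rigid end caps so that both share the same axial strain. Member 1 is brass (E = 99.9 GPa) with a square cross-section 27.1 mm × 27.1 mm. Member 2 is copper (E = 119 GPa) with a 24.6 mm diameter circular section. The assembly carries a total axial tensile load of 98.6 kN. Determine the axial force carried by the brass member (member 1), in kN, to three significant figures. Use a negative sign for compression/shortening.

A_1 = 734.4 mm².
A_2 = 475.3 mm².
Equal strain + equilibrium ⇒ each member carries load in proportion to AE: A₁E₁ = 73370000 N, A₂E₂ = 56560000 N, ΣAE = 129900000 N.
F₁ = P·A₁E₁/ΣAE = 98600·73370000/129900000 = 55680 N.

55.7 kN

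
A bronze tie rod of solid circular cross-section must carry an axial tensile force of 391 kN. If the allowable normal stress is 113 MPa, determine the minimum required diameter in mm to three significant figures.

Required area A ≥ P/σ_allow = 391000/113 = 3460 mm².
For a solid circular section, d ≥ √(4A/π) = 66.37 mm.

66.4 mm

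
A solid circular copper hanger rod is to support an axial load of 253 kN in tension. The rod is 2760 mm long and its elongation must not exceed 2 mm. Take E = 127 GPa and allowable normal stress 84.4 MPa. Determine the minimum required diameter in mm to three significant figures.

Required area A ≥ P/σ_allow = 253000/84.4 = 2998 mm².
For a solid circular section, d ≥ √(4A/π) = 61.78 mm.
Elongation limit: A ≥ PL/(Eδ_allow) = 253000·2760/(127000·2) = 2749 mm² ⇒ d ≥ 59.16 mm.
The stress limit governs.

61.8 mm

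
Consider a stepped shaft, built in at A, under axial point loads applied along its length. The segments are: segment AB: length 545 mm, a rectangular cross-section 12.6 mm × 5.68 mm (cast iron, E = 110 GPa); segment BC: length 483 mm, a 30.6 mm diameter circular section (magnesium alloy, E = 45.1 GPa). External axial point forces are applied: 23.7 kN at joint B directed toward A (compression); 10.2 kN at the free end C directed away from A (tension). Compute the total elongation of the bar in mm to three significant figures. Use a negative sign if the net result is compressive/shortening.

-0.786 mm

Internal axial forces (sectioning from the free end, tension +): N_BC = 10.2 kN, N_AB = -13.5 kN.
A_AB = 71.57 mm².
A_BC = 735.4 mm².
δ_AB = -13500·545/(71.57·110000) = -0.9346 mm
δ_BC = 10200·483/(735.4·45100) = 0.1485 mm
δ = Σδ_i = -0.786 mm.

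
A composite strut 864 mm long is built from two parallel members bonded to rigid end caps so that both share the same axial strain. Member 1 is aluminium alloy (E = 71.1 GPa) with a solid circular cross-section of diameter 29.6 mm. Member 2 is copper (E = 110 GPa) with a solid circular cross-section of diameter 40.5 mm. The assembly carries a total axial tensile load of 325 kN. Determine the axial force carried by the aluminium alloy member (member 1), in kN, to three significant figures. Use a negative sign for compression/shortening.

83.4 kN

A_1 = 688.1 mm².
A_2 = 1288 mm².
Equal strain + equilibrium ⇒ each member carries load in proportion to AE: A₁E₁ = 48930000 N, A₂E₂ = 141700000 N, ΣAE = 190600000 N.
F₁ = P·A₁E₁/ΣAE = 325000·48930000/190600000 = 83410 N.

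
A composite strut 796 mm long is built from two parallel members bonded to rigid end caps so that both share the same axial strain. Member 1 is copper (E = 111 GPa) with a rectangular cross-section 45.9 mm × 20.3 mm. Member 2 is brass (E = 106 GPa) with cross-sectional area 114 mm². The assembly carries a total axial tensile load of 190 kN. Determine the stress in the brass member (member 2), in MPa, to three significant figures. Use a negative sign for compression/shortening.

174 MPa

A_1 = 931.8 mm².
Equal strain + equilibrium ⇒ each member carries load in proportion to AE: A₁E₁ = 103400000 N, A₂E₂ = 12080000 N, ΣAE = 115500000 N.
σ₂ = P·E₂/ΣAE = 190000·106000/115500000 = 174.4 MPa.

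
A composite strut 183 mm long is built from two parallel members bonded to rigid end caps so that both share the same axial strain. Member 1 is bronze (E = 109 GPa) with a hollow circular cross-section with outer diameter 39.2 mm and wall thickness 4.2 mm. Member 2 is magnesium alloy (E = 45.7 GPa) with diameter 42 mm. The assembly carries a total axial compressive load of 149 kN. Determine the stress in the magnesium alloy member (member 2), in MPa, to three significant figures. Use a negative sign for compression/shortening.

-59.9 MPa

A_1 = 461.8 mm².
A_2 = 1385 mm².
Equal strain + equilibrium ⇒ each member carries load in proportion to AE: A₁E₁ = 50340000 N, A₂E₂ = 63310000 N, ΣAE = 113700000 N.
σ₂ = P·E₂/ΣAE = -149000·45700/113700000 = -59.91 MPa.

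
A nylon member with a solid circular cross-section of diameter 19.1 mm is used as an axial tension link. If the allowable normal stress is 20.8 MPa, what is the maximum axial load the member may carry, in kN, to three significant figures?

A = 286.5 mm².
P_max = σ_allow · A = 20.8 · 286.5 = 5960 N = 5.96 kN.

5.96 kN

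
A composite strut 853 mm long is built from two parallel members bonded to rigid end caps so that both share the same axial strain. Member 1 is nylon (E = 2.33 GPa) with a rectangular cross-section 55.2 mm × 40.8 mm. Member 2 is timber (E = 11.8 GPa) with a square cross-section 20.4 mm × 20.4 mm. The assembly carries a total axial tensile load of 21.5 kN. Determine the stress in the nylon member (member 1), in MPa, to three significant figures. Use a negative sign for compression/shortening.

A_1 = 2252 mm².
A_2 = 416.2 mm².
Equal strain + equilibrium ⇒ each member carries load in proportion to AE: A₁E₁ = 5248000 N, A₂E₂ = 4911000 N, ΣAE = 10160000 N.
σ₁ = P·E₁/ΣAE = 21500·2330/10160000 = 4.931 MPa.

4.93 MPa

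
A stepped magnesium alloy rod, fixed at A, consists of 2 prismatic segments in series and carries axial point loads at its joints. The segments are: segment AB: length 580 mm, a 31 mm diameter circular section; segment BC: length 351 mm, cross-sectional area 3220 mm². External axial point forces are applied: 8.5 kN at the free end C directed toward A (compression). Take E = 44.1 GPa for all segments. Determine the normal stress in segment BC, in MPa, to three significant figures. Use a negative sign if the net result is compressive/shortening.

Internal axial forces (sectioning from the free end, tension +): N_BC = -8.5 kN, N_AB = -8.5 kN.
σ_BC = N_BC/A_BC = -8500/3220 = -2.64 MPa.

-2.64 MPa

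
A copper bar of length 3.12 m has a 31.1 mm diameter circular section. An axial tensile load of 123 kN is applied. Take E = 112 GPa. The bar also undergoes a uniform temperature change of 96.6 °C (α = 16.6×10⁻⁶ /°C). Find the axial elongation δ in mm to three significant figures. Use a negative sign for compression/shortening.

A = 759.6 mm².
δ_mech = NL/(AE) = 123000·3120/(759.6·112000) = 4.511 mm.
δ_thermal = αLΔT = 16.6e-6·3120·96.6 = 5.003 mm.
δ = δ_mech + δ_thermal = 9.514 mm.

9.51 mm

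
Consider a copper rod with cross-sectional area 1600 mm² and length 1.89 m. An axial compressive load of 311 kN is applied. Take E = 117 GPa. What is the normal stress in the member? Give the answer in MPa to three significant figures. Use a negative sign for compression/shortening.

σ = N/A = -311000/1600 = -194.4 MPa.

-194 MPa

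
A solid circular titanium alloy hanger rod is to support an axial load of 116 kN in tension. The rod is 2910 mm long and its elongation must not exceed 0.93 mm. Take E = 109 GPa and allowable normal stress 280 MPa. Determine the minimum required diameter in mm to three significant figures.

65.1 mm

Required area A ≥ P/σ_allow = 116000/280 = 414.3 mm².
For a solid circular section, d ≥ √(4A/π) = 22.97 mm.
Elongation limit: A ≥ PL/(Eδ_allow) = 116000·2910/(109000·0.93) = 3330 mm² ⇒ d ≥ 65.11 mm.
The elongation limit governs.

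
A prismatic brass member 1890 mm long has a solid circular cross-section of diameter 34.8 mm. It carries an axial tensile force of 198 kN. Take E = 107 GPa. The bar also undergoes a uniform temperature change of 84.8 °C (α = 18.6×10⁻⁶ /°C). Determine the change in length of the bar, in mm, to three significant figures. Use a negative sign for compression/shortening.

6.66 mm

A = 951.1 mm².
δ_mech = NL/(AE) = 198000·1890/(951.1·107000) = 3.677 mm.
δ_thermal = αLΔT = 18.6e-6·1890·84.8 = 2.981 mm.
δ = δ_mech + δ_thermal = 6.658 mm.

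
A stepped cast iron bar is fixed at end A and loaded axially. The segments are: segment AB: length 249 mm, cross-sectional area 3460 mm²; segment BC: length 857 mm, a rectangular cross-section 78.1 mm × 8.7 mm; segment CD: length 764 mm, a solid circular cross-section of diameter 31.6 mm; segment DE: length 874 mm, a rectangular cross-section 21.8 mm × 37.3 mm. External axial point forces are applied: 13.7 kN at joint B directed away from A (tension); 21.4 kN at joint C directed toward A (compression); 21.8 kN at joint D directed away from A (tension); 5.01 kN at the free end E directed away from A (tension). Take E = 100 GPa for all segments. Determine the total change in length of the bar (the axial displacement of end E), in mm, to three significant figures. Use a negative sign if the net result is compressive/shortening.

0.397 mm

Internal axial forces (sectioning from the free end, tension +): N_DE = 5.01 kN, N_CD = 26.81 kN, N_BC = 5.41 kN, N_AB = 19.11 kN.
A_BC = 679.5 mm².
A_CD = 784.3 mm².
A_DE = 813.1 mm².
δ_AB = 19110·249/(3460·100000) = 0.01375 mm
δ_BC = 5410·857/(679.5·100000) = 0.06824 mm
δ_CD = 26810·764/(784.3·100000) = 0.2612 mm
δ_DE = 5010·874/(813.1·100000) = 0.05385 mm
δ = Σδ_i = 0.397 mm.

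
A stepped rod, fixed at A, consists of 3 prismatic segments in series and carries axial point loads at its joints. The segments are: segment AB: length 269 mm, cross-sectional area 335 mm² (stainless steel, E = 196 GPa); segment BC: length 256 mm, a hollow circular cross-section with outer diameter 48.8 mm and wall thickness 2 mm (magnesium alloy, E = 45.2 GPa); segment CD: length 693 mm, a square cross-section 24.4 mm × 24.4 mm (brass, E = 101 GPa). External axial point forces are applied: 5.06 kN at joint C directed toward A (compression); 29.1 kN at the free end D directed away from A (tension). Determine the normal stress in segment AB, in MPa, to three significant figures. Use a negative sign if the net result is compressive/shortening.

71.8 MPa

Internal axial forces (sectioning from the free end, tension +): N_CD = 29.1 kN, N_BC = 24.04 kN, N_AB = 24.04 kN.
σ_AB = N_AB/A_AB = 24040/335 = 71.76 MPa.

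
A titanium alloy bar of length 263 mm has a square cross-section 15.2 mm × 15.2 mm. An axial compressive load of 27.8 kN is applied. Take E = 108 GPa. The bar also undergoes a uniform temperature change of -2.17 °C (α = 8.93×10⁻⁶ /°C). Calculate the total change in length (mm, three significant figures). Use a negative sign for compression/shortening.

-0.298 mm

A = 231 mm².
δ_mech = NL/(AE) = -27800·263/(231·108000) = -0.293 mm.
δ_thermal = αLΔT = 8.93e-6·263·-2.17 = -0.005096 mm.
δ = δ_mech + δ_thermal = -0.2981 mm.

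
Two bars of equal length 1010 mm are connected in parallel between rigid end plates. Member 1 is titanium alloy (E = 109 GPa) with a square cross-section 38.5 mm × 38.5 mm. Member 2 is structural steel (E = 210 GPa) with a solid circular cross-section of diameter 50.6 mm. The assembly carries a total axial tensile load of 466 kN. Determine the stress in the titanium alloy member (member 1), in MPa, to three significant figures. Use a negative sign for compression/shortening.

87.0 MPa

A_1 = 1482 mm².
A_2 = 2011 mm².
Equal strain + equilibrium ⇒ each member carries load in proportion to AE: A₁E₁ = 161600000 N, A₂E₂ = 422300000 N, ΣAE = 583900000 N.
σ₁ = P·E₁/ΣAE = 466000·109000/583900000 = 87 MPa.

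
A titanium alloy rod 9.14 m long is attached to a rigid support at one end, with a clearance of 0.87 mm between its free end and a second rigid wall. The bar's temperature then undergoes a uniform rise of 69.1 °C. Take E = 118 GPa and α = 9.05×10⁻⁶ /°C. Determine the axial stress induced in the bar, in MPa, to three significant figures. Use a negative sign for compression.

-62.6 MPa

Free thermal expansion αLΔT = 9.05e-6 · 9140 · 69.1 = 5.716 mm.
The walls engage after the gap closes; constrained expansion = 5.716 − 0.87 = 4.846 mm.
The walls impose strain ε = −(4.846)/9140 = -5.3017e-04; σ = Eε = 118000 · -5.3017e-04 = -62.56 MPa.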